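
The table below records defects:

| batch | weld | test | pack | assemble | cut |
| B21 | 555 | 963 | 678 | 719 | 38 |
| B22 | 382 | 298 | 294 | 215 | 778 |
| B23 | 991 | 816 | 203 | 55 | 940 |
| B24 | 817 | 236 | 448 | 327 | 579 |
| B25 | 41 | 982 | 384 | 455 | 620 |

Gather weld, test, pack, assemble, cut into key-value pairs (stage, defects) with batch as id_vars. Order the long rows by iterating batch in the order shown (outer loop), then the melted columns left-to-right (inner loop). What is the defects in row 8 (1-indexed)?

294

25 rows total (5 × 5). Row 8: index ⌊(8-1)/5⌋ = 1 into batch → B22; (8-1) mod 5 = 2 into the melted columns → pack.
So row 8 is (B22, pack, 294); defects = 294.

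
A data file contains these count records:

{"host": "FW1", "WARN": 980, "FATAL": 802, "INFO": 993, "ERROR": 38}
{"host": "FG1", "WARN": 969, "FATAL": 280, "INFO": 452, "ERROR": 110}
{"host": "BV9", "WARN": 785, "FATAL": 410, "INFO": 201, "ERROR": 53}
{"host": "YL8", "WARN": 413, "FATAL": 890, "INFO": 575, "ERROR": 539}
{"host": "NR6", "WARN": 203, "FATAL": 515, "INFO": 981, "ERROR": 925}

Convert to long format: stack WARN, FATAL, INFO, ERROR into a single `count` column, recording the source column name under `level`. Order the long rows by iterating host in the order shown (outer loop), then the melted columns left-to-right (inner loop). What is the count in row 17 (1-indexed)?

203

20 rows total (5 × 4). Row 17: index ⌊(17-1)/4⌋ = 4 into host → NR6; (17-1) mod 4 = 0 into the melted columns → WARN.
So row 17 is (NR6, WARN, 203); count = 203.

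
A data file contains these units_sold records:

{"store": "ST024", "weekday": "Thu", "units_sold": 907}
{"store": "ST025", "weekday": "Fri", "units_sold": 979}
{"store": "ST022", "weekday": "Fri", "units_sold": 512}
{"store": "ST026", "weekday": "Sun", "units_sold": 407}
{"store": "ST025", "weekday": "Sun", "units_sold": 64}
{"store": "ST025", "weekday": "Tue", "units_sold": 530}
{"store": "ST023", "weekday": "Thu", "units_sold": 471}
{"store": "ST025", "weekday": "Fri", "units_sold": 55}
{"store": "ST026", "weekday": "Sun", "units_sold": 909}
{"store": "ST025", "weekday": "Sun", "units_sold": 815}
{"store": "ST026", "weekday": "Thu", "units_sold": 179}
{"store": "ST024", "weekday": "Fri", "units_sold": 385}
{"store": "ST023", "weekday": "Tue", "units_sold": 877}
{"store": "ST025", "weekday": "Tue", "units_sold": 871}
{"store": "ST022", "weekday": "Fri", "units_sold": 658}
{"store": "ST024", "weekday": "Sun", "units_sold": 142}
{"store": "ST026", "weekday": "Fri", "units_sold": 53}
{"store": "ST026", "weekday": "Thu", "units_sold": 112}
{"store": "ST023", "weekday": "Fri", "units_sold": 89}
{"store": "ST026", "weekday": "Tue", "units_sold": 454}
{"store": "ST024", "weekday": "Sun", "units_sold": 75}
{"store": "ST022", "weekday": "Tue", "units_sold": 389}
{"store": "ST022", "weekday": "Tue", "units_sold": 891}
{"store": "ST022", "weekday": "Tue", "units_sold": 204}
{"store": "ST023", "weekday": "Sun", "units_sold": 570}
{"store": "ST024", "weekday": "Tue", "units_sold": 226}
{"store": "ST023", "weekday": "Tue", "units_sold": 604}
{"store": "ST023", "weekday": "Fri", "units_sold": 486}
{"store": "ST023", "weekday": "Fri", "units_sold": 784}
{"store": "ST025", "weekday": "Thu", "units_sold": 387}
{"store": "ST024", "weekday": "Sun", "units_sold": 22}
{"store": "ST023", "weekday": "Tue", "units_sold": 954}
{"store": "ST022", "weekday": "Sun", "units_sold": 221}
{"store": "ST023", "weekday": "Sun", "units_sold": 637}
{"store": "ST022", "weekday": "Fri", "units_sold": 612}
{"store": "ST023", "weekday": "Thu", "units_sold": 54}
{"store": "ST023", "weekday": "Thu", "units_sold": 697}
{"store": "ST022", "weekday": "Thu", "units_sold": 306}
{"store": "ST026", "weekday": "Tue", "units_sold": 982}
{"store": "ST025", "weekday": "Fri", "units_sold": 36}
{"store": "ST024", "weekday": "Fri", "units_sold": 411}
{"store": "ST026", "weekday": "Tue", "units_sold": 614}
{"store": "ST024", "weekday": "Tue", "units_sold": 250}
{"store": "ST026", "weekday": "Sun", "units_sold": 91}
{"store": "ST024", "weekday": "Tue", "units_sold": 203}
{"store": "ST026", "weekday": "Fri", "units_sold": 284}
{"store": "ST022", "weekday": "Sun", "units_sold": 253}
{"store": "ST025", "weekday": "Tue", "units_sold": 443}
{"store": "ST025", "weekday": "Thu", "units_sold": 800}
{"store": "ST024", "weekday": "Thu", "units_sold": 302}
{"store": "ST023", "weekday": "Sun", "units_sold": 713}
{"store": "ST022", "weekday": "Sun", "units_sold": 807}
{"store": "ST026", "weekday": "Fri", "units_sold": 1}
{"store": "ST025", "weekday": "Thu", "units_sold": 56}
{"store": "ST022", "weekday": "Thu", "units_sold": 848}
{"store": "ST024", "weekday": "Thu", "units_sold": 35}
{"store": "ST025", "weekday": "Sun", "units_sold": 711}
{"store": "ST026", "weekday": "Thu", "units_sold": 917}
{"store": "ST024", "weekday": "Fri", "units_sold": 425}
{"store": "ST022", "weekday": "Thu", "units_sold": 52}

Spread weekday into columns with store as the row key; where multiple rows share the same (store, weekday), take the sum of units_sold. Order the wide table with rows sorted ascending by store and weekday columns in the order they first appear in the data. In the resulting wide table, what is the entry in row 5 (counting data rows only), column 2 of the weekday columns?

338

With rows sorted ascending by store, row 5 is store=ST026. weekday columns in first-appearance order: Thu, Fri, Sun, Tue; column 2 is Fri.
Long rows with store=ST026, weekday=Fri: 53 + 284 + 1 = 338.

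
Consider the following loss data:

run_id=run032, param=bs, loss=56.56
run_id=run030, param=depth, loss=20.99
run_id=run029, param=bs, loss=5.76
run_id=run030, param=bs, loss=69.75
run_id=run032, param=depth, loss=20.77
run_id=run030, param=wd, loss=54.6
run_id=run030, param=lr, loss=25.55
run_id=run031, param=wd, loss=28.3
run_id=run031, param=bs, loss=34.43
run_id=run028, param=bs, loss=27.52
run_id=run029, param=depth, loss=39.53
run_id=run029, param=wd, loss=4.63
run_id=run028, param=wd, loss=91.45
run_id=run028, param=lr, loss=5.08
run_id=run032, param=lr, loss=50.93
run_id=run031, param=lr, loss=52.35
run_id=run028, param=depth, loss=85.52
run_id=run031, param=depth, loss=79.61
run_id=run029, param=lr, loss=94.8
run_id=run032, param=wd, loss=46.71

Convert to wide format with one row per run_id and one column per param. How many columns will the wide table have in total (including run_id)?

1 column for run_id plus 4 distinct param values → 5 columns.

5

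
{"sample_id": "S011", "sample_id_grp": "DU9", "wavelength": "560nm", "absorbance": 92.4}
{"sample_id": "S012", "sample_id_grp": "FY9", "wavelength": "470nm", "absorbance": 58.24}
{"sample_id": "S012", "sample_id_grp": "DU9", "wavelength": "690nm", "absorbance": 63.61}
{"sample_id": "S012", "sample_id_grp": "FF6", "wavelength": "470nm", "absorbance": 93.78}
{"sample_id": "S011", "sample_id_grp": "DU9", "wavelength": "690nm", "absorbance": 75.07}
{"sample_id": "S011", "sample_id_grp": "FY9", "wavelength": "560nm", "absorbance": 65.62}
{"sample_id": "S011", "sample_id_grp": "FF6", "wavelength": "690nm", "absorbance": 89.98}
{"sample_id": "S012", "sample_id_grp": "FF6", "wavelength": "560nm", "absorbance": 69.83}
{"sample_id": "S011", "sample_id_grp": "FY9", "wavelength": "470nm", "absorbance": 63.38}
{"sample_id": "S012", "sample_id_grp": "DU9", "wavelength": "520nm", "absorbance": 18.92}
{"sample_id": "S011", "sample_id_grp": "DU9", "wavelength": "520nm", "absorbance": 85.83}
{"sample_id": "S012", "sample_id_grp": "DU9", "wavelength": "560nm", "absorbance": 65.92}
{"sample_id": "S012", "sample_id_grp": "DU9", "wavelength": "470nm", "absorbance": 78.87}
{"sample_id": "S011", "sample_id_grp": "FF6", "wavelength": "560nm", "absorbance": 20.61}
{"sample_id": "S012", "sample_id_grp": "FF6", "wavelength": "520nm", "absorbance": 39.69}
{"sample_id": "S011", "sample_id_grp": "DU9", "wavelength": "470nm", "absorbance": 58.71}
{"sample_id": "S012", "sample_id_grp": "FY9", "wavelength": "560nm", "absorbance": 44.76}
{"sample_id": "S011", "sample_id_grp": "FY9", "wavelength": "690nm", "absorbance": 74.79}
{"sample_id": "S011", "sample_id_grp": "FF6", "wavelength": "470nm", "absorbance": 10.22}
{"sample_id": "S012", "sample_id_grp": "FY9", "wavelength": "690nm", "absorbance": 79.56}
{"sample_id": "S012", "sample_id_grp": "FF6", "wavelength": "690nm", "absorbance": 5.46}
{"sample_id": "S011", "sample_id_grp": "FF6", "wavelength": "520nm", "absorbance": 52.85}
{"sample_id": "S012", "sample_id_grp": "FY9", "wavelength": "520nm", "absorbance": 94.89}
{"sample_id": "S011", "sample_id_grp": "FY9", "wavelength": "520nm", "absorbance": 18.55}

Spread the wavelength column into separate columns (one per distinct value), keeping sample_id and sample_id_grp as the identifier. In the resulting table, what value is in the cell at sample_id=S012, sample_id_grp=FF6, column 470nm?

Wide layout: rows indexed by sample_id and sample_id_grp, columns are the 4 distinct wavelength values (560nm, 470nm, 690nm, 520nm).
Cell (sample_id=S012, sample_id_grp=FF6, wavelength=470nm) draws from the long row where sample_id=S012, sample_id_grp=FF6 and wavelength=470nm, which has absorbance=93.78.

93.78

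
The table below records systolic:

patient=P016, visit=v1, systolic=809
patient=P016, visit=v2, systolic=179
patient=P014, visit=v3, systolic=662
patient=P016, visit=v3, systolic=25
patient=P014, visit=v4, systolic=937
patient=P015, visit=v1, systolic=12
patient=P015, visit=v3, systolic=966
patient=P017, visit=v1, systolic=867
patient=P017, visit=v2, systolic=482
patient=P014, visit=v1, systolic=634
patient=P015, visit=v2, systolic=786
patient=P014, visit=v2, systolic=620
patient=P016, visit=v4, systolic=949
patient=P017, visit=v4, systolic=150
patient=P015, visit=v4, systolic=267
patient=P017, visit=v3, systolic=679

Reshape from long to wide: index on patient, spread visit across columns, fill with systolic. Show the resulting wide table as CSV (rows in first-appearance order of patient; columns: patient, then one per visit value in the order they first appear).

patient,v1,v2,v3,v4
P016,809,179,25,949
P014,634,620,662,937
P015,12,786,966,267
P017,867,482,679,150

Columns: patient plus the 4 distinct visit values (v1, v2, v3, v4).
For example, row P016 column v1 takes systolic=809 from the long row (P016, v1).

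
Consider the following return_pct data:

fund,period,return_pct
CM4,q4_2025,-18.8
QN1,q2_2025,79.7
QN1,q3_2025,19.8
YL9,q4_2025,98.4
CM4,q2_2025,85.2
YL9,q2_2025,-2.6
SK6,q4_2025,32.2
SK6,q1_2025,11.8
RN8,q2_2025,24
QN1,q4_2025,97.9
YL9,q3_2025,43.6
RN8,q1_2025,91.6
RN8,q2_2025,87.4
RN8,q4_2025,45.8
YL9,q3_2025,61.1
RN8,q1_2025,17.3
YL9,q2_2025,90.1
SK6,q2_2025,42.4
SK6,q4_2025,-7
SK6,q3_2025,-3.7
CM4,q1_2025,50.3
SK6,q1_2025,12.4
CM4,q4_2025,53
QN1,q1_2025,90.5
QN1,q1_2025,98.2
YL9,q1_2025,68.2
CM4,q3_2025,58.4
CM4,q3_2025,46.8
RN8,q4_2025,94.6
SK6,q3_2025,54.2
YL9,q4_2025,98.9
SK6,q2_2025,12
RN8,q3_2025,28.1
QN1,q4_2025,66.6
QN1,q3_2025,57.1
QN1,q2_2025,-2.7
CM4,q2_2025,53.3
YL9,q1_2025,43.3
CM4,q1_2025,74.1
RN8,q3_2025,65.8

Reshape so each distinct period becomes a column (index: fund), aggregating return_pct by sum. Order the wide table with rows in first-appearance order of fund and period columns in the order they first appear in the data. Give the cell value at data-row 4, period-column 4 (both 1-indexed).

With rows in first-appearance order of fund, row 4 is fund=SK6. period columns in first-appearance order: q4_2025, q2_2025, q3_2025, q1_2025; column 4 is q1_2025.
Long rows with fund=SK6, period=q1_2025: 11.8 + 12.4 = 24.2.

24.2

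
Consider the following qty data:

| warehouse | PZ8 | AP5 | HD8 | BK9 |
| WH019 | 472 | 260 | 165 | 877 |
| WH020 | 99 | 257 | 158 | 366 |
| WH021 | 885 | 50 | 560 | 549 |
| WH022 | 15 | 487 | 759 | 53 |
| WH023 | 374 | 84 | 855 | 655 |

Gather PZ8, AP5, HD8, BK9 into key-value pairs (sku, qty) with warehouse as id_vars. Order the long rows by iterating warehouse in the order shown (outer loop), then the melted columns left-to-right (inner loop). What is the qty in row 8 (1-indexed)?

366

20 rows total (5 × 4). Row 8: index ⌊(8-1)/4⌋ = 1 into warehouse → WH020; (8-1) mod 4 = 3 into the melted columns → BK9.
So row 8 is (WH020, BK9, 366); qty = 366.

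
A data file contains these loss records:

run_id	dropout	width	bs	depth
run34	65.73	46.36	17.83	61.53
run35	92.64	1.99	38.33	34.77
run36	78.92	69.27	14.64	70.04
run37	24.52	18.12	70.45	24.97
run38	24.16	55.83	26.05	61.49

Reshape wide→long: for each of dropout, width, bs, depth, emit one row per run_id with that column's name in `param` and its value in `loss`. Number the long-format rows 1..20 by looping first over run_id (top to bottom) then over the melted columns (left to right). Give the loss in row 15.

70.45

20 rows total (5 × 4). Row 15: index ⌊(15-1)/4⌋ = 3 into run_id → run37; (15-1) mod 4 = 2 into the melted columns → bs.
So row 15 is (run37, bs, 70.45); loss = 70.45.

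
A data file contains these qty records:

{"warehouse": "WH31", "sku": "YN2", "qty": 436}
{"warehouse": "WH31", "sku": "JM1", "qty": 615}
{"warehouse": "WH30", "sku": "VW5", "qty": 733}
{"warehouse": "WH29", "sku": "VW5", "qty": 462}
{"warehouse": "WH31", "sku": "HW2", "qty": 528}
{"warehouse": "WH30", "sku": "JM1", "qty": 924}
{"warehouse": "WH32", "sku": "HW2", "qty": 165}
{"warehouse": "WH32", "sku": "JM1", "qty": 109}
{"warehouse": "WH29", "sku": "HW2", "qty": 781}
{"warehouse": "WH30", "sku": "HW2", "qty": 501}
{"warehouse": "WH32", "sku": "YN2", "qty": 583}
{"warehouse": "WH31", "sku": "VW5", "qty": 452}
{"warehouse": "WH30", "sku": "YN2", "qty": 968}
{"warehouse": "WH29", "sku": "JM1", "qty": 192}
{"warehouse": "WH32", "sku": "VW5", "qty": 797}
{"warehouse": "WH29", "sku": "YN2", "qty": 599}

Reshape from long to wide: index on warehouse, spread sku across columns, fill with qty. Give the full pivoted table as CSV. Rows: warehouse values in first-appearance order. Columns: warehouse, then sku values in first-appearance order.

warehouse,YN2,JM1,VW5,HW2
WH31,436,615,452,528
WH30,968,924,733,501
WH29,599,192,462,781
WH32,583,109,797,165

Columns: warehouse plus the 4 distinct sku values (YN2, JM1, VW5, HW2).
For example, row WH31 column YN2 takes qty=436 from the long row (WH31, YN2).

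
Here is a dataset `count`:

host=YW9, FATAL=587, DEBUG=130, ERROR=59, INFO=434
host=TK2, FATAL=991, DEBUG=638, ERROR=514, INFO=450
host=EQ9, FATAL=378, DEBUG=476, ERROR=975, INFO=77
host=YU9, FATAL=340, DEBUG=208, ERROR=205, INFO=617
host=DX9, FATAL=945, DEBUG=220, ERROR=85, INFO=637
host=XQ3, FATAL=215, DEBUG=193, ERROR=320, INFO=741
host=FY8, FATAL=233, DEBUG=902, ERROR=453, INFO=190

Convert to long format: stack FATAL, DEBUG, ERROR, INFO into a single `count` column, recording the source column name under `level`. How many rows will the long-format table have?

28

7 host values × 4 melted columns = 28 rows.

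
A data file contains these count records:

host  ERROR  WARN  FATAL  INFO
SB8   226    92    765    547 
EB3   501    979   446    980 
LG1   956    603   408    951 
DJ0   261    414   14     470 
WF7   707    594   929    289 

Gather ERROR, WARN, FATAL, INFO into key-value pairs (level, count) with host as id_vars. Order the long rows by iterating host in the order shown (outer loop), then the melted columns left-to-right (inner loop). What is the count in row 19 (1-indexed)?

929

20 rows total (5 × 4). Row 19: index ⌊(19-1)/4⌋ = 4 into host → WF7; (19-1) mod 4 = 2 into the melted columns → FATAL.
So row 19 is (WF7, FATAL, 929); count = 929.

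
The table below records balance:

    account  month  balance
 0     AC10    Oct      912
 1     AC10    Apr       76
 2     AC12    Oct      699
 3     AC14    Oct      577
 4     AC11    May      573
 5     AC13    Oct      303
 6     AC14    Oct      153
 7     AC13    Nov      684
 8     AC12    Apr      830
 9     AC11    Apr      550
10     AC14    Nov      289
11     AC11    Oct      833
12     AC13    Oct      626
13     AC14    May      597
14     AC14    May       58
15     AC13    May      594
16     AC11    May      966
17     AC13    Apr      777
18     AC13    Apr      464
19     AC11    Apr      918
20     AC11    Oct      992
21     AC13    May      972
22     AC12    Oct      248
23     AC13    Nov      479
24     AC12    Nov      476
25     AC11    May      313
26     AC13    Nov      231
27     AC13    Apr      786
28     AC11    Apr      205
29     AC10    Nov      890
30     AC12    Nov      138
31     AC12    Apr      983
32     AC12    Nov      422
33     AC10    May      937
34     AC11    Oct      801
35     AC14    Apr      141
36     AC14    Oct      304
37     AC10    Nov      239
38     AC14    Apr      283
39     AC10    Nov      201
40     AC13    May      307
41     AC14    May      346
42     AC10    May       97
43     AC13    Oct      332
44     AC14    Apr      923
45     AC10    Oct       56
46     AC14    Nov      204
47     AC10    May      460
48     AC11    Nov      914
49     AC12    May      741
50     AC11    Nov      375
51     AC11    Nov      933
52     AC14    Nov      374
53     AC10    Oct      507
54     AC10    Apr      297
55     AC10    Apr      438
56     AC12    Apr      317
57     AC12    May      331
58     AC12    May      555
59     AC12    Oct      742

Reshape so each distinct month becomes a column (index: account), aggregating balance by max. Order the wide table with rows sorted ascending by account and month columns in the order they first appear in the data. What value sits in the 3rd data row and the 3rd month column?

With rows sorted ascending by account, row 3 is account=AC12. month columns in first-appearance order: Oct, Apr, May, Nov; column 3 is May.
Long rows with account=AC12, month=May: max(741, 331, 555) = 741.

741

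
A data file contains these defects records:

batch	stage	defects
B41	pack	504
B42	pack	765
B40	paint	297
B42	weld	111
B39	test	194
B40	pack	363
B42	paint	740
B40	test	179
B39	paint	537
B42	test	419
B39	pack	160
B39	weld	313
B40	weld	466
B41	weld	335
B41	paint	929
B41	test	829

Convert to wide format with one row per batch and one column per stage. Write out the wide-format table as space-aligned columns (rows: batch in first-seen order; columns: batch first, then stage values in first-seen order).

batch  pack  paint  weld  test
B41    504   929    335   829 
B42    765   740    111   419 
B40    363   297    466   179 
B39    160   537    313   194 

Columns: batch plus the 4 distinct stage values (pack, paint, weld, test).
For example, row B41 column pack takes defects=504 from the long row (B41, pack).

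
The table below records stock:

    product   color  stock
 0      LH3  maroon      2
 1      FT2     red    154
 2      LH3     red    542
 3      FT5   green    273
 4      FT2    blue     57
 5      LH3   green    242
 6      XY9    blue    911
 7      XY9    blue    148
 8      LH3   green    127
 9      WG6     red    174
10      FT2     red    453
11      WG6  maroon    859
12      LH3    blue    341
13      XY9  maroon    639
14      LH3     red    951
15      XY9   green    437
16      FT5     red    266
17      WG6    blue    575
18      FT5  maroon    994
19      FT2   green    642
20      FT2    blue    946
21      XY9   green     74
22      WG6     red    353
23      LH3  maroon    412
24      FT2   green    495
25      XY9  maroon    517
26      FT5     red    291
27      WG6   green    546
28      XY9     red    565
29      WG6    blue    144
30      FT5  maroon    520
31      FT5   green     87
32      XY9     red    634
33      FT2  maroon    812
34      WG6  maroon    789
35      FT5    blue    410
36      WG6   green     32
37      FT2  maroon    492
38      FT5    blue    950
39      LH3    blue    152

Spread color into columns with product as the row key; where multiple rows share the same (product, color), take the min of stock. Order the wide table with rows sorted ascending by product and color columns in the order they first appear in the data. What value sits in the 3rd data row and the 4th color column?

152

With rows sorted ascending by product, row 3 is product=LH3. color columns in first-appearance order: maroon, red, green, blue; column 4 is blue.
Long rows with product=LH3, color=blue: min(341, 152) = 152.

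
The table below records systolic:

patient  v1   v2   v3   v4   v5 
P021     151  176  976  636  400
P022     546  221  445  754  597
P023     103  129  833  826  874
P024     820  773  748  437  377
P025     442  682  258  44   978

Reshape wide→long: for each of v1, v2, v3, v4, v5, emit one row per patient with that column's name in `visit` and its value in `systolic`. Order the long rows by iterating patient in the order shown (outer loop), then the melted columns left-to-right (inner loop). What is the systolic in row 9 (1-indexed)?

25 rows total (5 × 5). Row 9: index ⌊(9-1)/5⌋ = 1 into patient → P022; (9-1) mod 5 = 3 into the melted columns → v4.
So row 9 is (P022, v4, 754); systolic = 754.

754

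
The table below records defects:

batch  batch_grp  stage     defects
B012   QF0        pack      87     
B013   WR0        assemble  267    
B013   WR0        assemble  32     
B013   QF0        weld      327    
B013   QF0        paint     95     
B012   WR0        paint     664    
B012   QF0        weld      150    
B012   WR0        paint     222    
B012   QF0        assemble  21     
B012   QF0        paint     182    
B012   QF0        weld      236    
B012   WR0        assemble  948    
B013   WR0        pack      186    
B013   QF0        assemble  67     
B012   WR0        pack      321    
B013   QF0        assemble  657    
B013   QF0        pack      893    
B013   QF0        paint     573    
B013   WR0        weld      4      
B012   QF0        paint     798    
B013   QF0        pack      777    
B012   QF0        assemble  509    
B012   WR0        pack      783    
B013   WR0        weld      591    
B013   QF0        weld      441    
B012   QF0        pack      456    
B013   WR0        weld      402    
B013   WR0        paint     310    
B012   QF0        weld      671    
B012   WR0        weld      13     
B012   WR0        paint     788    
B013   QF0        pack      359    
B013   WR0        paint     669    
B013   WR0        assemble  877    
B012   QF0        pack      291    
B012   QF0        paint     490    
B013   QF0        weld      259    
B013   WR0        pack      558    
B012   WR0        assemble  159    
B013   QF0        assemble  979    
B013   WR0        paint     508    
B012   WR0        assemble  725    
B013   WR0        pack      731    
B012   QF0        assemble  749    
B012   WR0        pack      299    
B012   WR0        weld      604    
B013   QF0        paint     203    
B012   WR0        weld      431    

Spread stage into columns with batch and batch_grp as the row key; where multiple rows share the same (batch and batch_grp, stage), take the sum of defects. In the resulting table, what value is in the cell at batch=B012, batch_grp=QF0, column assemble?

Rows with batch=B012, batch_grp=QF0 and stage=assemble: defects values are 21, 509, 749.
21 + 509 + 749 = 1279.

1279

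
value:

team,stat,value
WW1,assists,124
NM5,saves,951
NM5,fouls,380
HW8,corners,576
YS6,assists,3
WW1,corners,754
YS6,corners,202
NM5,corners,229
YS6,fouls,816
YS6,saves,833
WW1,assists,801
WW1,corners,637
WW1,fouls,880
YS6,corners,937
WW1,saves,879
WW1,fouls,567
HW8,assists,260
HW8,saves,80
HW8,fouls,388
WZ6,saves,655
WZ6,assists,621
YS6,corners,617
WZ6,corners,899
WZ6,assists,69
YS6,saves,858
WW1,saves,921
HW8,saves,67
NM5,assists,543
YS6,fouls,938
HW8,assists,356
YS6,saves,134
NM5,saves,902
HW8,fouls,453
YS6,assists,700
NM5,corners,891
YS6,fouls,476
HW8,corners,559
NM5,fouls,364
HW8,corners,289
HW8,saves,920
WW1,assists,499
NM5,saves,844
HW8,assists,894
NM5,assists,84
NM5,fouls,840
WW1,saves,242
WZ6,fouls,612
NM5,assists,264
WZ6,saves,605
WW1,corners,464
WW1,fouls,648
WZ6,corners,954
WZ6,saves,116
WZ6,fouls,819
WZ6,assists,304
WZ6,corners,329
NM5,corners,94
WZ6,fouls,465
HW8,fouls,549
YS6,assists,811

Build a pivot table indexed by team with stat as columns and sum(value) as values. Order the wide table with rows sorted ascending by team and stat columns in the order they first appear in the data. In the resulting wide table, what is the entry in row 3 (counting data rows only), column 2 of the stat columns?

With rows sorted ascending by team, row 3 is team=WW1. stat columns in first-appearance order: assists, saves, fouls, corners; column 2 is saves.
Long rows with team=WW1, stat=saves: 879 + 921 + 242 = 2042.

2042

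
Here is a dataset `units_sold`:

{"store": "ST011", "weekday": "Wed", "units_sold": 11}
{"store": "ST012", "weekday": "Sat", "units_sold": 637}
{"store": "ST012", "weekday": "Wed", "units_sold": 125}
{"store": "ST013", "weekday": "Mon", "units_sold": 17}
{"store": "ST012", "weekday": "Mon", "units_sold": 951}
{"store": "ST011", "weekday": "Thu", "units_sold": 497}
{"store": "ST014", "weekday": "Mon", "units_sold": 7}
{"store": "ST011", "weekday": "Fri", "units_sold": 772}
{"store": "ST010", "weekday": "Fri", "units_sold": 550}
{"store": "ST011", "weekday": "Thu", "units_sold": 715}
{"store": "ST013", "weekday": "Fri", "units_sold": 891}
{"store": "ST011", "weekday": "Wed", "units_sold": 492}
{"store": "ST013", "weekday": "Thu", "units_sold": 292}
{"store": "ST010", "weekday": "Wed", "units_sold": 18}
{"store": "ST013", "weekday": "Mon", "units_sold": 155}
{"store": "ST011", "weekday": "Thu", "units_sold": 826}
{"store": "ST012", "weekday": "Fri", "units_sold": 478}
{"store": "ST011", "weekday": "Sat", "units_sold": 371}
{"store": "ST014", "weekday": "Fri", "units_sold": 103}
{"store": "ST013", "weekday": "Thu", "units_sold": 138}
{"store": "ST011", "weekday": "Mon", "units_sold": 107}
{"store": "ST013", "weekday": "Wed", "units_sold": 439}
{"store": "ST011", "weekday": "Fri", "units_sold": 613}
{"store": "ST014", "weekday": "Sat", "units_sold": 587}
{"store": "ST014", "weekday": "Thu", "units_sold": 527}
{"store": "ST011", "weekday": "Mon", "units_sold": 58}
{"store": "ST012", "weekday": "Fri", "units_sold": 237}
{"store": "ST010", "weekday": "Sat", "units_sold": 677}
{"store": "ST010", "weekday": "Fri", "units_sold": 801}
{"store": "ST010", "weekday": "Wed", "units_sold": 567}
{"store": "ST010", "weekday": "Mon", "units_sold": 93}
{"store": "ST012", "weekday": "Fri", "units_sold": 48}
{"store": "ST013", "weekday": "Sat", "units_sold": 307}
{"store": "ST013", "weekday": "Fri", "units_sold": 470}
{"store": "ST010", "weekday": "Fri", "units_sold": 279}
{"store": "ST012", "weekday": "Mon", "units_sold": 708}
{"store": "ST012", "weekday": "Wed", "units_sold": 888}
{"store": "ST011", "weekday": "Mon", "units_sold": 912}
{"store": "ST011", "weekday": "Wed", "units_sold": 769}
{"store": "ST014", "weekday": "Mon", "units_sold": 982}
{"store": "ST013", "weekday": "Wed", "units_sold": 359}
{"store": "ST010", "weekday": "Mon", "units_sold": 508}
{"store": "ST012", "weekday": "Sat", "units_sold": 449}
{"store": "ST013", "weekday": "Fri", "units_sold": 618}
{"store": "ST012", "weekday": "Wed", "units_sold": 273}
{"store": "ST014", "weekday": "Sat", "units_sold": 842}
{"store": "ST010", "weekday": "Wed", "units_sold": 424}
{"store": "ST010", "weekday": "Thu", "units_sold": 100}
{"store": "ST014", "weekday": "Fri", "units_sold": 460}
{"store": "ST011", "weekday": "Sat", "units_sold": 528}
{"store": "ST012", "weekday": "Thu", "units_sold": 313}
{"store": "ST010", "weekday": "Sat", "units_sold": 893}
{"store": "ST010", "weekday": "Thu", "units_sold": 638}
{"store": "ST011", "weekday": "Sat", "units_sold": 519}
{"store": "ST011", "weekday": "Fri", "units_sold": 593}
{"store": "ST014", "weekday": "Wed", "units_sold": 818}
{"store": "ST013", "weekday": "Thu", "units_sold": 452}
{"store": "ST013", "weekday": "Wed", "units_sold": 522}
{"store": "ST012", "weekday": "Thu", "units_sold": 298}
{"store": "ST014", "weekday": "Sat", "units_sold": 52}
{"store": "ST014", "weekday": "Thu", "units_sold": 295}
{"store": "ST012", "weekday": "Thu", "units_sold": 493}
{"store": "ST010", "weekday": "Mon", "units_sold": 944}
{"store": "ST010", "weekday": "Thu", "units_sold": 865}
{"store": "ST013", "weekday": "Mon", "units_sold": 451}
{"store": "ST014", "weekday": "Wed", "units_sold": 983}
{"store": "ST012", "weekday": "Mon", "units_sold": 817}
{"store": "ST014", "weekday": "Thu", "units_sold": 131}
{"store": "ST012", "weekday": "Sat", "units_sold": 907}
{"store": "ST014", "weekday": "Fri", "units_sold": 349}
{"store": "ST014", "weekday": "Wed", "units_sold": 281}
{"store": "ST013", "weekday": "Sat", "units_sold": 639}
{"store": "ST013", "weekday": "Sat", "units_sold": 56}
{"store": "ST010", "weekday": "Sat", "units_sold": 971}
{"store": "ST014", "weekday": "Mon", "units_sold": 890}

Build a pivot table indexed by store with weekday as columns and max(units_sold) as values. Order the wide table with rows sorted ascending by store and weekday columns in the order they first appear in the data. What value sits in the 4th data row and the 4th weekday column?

452

With rows sorted ascending by store, row 4 is store=ST013. weekday columns in first-appearance order: Wed, Sat, Mon, Thu, Fri; column 4 is Thu.
Long rows with store=ST013, weekday=Thu: max(292, 138, 452) = 452.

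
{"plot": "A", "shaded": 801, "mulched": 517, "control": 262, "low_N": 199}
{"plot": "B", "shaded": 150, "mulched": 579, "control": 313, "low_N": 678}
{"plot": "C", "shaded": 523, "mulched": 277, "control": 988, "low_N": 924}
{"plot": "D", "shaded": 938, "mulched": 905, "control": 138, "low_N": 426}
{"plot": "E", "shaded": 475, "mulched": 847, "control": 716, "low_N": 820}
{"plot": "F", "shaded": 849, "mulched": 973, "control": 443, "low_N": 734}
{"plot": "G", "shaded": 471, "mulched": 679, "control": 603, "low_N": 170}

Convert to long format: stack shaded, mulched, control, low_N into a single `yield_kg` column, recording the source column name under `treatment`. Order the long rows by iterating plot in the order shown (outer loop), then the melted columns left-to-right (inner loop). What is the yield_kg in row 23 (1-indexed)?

28 rows total (7 × 4). Row 23: index ⌊(23-1)/4⌋ = 5 into plot → F; (23-1) mod 4 = 2 into the melted columns → control.
So row 23 is (F, control, 443); yield_kg = 443.

443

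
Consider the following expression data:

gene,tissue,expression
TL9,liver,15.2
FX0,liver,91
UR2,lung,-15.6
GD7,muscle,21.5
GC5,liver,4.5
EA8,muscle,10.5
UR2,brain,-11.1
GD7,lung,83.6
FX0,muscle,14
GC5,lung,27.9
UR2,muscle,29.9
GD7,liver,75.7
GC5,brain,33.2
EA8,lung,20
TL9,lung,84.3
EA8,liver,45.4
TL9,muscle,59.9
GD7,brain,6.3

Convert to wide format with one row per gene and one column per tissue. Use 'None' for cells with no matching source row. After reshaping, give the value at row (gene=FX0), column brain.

No long-format row has gene=FX0 and tissue=brain, so the cell is None.

None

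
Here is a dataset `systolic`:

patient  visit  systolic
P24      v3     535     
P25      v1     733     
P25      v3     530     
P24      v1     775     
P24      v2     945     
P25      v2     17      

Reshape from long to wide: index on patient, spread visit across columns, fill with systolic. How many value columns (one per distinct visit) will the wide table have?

3

3 distinct visit values: v1, v2, v3.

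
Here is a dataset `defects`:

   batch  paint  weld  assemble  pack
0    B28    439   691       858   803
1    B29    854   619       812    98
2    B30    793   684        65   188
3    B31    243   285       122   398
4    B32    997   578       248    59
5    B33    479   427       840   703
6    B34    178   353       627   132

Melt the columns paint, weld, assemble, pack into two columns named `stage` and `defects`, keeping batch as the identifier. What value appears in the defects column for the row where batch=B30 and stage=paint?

Unpivoting turns each (batch, wide-column) pair into one long row.
The wide cell at row B30, column paint holds 793, so the long row (B30, paint) has defects=793.

793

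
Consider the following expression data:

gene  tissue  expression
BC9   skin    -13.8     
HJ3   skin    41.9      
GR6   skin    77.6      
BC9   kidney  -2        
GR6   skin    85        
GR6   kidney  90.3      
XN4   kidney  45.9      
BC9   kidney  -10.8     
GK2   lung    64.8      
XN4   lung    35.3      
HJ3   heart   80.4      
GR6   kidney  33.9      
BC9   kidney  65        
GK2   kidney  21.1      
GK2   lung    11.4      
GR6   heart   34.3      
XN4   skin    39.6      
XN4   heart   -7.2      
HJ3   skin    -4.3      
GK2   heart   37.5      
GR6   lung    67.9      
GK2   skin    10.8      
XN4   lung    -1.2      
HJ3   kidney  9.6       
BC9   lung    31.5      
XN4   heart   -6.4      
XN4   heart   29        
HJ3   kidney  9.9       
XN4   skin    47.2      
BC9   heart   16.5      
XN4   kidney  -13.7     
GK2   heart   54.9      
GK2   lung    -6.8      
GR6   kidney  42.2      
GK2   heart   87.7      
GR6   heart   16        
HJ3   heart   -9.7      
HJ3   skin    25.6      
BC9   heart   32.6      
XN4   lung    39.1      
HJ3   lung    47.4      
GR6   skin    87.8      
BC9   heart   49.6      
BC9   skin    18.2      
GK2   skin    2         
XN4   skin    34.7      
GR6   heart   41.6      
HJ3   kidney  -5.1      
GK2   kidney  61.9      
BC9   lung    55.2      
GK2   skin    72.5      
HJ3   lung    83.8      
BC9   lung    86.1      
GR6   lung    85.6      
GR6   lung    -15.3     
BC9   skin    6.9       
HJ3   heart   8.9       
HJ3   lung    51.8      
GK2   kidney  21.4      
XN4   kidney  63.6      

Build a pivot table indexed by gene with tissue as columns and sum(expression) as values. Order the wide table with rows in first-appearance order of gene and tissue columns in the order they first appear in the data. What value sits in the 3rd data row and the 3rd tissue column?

138.2

With rows in first-appearance order of gene, row 3 is gene=GR6. tissue columns in first-appearance order: skin, kidney, lung, heart; column 3 is lung.
Long rows with gene=GR6, tissue=lung: 67.9 + 85.6 + -15.3 = 138.2.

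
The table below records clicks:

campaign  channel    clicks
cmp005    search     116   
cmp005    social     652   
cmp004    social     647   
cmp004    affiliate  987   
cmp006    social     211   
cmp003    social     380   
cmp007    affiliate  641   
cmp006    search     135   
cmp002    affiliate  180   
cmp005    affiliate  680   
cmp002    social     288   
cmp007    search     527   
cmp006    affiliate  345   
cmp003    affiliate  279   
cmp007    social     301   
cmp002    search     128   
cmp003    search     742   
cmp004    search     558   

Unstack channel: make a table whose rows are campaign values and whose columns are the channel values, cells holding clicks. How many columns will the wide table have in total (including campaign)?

4

1 column for campaign plus 3 distinct channel values → 4 columns.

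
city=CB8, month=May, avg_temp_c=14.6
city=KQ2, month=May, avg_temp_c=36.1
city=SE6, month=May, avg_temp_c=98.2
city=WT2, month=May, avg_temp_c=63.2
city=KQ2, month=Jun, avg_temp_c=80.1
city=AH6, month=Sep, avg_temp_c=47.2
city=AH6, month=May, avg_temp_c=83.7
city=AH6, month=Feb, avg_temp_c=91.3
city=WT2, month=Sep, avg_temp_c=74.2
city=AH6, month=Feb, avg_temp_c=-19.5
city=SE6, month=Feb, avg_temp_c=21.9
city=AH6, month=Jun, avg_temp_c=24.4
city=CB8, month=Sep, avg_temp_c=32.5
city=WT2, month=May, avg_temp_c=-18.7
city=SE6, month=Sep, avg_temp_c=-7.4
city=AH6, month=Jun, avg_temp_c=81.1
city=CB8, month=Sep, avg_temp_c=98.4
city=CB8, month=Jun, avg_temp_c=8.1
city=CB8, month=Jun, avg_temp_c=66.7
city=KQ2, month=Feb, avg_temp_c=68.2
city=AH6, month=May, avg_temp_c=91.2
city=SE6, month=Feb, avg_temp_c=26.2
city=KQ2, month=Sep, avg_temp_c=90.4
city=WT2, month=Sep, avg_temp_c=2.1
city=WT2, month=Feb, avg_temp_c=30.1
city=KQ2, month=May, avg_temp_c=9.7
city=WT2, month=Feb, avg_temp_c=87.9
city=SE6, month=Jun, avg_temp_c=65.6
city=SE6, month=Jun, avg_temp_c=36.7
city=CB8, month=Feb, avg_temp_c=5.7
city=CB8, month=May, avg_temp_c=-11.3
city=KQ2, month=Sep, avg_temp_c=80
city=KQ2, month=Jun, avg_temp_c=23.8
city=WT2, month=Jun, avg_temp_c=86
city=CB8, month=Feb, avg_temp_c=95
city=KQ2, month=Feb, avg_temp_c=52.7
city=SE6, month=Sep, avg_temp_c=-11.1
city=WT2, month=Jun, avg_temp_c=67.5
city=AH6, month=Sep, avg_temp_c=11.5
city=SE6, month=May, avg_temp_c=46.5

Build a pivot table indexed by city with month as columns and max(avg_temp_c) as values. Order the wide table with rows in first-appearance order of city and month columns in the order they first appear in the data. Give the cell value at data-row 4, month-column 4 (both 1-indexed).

With rows in first-appearance order of city, row 4 is city=WT2. month columns in first-appearance order: May, Jun, Sep, Feb; column 4 is Feb.
Long rows with city=WT2, month=Feb: max(30.1, 87.9) = 87.9.

87.9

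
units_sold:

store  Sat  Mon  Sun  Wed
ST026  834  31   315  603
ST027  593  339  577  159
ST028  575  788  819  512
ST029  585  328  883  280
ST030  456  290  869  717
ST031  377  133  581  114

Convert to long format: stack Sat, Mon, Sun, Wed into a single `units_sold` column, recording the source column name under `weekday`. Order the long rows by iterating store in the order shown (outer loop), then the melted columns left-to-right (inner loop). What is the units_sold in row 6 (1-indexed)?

24 rows total (6 × 4). Row 6: index ⌊(6-1)/4⌋ = 1 into store → ST027; (6-1) mod 4 = 1 into the melted columns → Mon.
So row 6 is (ST027, Mon, 339); units_sold = 339.

339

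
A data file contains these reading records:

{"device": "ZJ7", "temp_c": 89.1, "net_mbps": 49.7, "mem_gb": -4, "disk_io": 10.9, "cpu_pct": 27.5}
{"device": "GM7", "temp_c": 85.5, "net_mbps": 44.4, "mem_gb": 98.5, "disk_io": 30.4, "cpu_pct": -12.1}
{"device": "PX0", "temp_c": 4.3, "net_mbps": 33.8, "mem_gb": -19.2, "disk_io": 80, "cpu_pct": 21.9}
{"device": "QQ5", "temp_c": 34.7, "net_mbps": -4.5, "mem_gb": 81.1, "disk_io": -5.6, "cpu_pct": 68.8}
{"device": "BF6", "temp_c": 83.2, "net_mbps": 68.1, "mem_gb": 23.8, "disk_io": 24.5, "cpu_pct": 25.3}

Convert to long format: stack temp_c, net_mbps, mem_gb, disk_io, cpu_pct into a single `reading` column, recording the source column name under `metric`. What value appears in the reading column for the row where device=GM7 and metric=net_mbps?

44.4

Unpivoting turns each (device, wide-column) pair into one long row.
The wide cell at row GM7, column net_mbps holds 44.4, so the long row (GM7, net_mbps) has reading=44.4.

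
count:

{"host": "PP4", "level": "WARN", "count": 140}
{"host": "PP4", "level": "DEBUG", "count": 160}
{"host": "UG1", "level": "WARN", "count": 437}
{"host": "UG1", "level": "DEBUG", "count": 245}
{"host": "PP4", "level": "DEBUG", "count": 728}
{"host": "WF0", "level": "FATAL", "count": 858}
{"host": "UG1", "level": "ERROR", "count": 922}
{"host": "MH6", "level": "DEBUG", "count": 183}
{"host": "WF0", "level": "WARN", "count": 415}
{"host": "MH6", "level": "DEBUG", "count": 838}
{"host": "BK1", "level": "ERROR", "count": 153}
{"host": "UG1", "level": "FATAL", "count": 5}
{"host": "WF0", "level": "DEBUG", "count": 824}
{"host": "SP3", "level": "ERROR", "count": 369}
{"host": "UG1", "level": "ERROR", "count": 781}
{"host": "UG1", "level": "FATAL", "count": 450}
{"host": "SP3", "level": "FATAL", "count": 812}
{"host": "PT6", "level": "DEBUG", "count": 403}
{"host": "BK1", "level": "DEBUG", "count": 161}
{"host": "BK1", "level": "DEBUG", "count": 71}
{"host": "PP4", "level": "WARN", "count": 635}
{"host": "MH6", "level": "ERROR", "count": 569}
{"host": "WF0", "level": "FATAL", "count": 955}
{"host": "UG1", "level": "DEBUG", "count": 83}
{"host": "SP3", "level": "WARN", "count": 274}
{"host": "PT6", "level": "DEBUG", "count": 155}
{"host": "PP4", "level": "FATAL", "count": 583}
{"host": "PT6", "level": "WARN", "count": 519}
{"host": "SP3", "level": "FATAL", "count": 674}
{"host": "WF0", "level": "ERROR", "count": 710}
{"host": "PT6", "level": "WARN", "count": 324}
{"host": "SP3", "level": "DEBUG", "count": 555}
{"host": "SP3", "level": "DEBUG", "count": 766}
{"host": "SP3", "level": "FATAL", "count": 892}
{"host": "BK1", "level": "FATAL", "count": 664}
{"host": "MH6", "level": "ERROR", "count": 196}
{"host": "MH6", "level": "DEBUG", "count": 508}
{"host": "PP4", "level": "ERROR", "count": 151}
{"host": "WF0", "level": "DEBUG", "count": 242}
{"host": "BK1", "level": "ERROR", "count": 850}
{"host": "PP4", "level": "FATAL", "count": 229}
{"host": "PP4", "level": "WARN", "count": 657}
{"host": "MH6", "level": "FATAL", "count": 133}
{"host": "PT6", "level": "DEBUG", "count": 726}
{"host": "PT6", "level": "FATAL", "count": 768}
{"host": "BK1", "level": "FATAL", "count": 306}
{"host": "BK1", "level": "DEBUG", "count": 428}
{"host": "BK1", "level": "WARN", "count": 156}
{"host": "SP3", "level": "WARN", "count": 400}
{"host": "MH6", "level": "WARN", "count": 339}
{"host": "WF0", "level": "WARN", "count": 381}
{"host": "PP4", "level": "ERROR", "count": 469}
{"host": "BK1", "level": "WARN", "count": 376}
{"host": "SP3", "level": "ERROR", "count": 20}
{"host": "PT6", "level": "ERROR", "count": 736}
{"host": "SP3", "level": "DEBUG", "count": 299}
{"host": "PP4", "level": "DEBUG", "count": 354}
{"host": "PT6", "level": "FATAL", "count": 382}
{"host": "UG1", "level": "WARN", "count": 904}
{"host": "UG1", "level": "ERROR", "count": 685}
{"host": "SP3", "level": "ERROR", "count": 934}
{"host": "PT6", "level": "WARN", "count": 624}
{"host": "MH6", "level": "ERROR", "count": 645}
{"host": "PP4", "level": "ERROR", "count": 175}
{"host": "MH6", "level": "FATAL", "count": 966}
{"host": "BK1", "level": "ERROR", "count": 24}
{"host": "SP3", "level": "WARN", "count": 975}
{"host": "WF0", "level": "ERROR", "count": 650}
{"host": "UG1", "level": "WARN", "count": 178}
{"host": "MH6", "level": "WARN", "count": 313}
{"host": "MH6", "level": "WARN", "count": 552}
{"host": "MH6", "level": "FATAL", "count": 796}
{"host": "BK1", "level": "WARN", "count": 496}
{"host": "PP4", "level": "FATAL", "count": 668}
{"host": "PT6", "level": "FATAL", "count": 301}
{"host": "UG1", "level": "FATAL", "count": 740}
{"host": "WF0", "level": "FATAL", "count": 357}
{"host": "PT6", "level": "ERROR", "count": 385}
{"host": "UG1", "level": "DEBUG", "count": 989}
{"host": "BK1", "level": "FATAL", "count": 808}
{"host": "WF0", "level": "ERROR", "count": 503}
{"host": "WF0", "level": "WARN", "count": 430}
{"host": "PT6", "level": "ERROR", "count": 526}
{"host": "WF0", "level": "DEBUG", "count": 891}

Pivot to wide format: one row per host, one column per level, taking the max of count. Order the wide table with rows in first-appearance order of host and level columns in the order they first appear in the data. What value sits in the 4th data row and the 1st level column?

552

With rows in first-appearance order of host, row 4 is host=MH6. level columns in first-appearance order: WARN, DEBUG, FATAL, ERROR; column 1 is WARN.
Long rows with host=MH6, level=WARN: max(339, 313, 552) = 552.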